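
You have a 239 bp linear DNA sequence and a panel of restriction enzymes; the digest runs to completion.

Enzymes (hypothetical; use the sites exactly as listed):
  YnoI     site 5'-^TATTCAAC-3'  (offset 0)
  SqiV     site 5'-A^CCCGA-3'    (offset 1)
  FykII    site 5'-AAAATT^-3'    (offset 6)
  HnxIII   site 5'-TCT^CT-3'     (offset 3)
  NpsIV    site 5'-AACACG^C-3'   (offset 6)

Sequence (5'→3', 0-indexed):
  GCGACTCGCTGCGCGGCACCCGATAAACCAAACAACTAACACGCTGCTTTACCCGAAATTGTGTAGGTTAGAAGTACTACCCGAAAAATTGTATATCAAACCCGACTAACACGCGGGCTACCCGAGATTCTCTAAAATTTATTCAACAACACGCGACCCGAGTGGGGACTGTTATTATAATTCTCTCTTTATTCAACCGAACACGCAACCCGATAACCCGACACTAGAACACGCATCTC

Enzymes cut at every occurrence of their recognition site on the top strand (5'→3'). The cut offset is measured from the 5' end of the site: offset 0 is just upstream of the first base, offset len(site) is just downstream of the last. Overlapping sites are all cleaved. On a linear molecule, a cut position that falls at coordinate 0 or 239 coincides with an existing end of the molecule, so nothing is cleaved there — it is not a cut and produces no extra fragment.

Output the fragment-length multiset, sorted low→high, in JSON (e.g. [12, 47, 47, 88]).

[2,3,3,3,6,7,8,8,8,10,11,11,13,14,16,17,18,25,28,28]

Scan for sites:
  YnoI (TATTCAAC, off=0): starts [139, 189] → cuts [139, 189]
  SqiV (ACCCGA, off=1): starts [17, 50, 78, 99, 119, 155, 207, 215] → cuts [18, 51, 79, 100, 120, 156, 208, 216]
  FykII (AAAATT, off=6): starts [84, 133] → cuts [90, 139]
  HnxIII (TCTCT, off=3): starts [128, 181, 183] → cuts [131, 184, 186]
  NpsIV (AACACGC, off=6): starts [37, 107, 147, 199, 227] → cuts [43, 113, 153, 205, 233]

Pooled cuts: [18, 43, 51, 79, 90, 100, 113, 120, 131, 139, 153, 156, 184, 186, 189, 205, 208, 216, 233]

Fragments:
  [0,18): 18 bp
  [18,43): 25 bp
  [43,51): 8 bp
  [51,79): 28 bp
  [79,90): 11 bp
  [90,100): 10 bp
  [100,113): 13 bp
  [113,120): 7 bp
  [120,131): 11 bp
  [131,139): 8 bp
  [139,153): 14 bp
  [153,156): 3 bp
  [156,184): 28 bp
  [184,186): 2 bp
  [186,189): 3 bp
  [189,205): 16 bp
  [205,208): 3 bp
  [208,216): 8 bp
  [216,233): 17 bp
  [233,239): 6 bp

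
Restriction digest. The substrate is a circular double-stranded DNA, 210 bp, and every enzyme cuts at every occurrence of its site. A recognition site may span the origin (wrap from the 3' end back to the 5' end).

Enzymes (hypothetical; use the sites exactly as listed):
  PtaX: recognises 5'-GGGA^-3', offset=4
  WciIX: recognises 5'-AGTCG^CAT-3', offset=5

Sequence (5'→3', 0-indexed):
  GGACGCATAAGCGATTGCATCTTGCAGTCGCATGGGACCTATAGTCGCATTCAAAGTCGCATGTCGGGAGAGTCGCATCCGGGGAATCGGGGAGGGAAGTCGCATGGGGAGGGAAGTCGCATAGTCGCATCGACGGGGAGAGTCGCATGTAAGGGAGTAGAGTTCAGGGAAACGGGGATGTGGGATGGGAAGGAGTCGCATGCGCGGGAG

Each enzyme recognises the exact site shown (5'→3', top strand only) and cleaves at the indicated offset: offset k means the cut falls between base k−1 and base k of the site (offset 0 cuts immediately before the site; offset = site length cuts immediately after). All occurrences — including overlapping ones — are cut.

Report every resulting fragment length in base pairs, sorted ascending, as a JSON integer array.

[4,4,4,5,5,5,6,6,7,7,8,8,8,8,8,10,10,10,11,11,12,12,14,27]

Site scan:
  PtaX GGGA/4: at [33, 65, 81, 89, 93, 106, 110, 135, 152, 166, 174, 181, 186, 205, 209] ⇒ [3, 37, 69, 85, 93, 97, 110, 114, 139, 156, 170, 178, 185, 190, 209]
  WciIX AGTCGCAT/5: at [25, 42, 54, 70, 97, 114, 122, 140, 193] ⇒ [30, 47, 59, 75, 102, 119, 127, 145, 198]

Pooled cuts: [3, 30, 37, 47, 59, 69, 75, 85, 93, 97, 102, 110, 114, 119, 127, 139, 145, 156, 170, 178, 185, 190, 198, 209]

Fragment lengths:
  3→30: 27 bp
  30→37: 7 bp
  37→47: 10 bp
  47→59: 12 bp
  59→69: 10 bp
  69→75: 6 bp
  75→85: 10 bp
  85→93: 8 bp
  93→97: 4 bp
  97→102: 5 bp
  102→110: 8 bp
  110→114: 4 bp
  114→119: 5 bp
  119→127: 8 bp
  127→139: 12 bp
  139→145: 6 bp
  145→156: 11 bp
  156→170: 14 bp
  170→178: 8 bp
  178→185: 7 bp
  185→190: 5 bp
  190→198: 8 bp
  198→209: 11 bp
  209→3 (wrap): 210-209+3 = 4 bp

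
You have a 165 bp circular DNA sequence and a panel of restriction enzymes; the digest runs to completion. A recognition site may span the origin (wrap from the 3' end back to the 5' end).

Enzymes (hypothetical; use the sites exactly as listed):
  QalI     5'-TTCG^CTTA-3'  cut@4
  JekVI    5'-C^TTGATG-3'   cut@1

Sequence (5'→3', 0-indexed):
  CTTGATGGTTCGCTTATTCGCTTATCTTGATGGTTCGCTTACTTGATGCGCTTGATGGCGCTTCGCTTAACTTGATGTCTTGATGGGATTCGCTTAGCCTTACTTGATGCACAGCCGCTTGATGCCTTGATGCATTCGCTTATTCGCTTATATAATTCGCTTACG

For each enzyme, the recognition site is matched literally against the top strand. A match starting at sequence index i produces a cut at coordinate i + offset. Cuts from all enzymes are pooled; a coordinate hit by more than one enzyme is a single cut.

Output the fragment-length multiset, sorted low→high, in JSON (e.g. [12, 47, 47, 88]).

[5,6,6,7,8,8,8,8,9,11,11,11,12,13,13,14,15]

Scan for sites:
  QalI (TTCGCTTA, off=4): starts [8, 16, 33, 61, 88, 134, 142, 155] → cuts [12, 20, 37, 65, 92, 138, 146, 159]
  JekVI (CTTGATG, off=1): starts [0, 25, 41, 50, 70, 78, 102, 117, 125] → cuts [1, 26, 42, 51, 71, 79, 103, 118, 126]

All cut coordinates (distinct, sorted): [1, 12, 20, 26, 37, 42, 51, 65, 71, 79, 92, 103, 118, 126, 138, 146, 159]

Fragment lengths:
  1→12: 11 bp
  12→20: 8 bp
  20→26: 6 bp
  26→37: 11 bp
  37→42: 5 bp
  42→51: 9 bp
  51→65: 14 bp
  65→71: 6 bp
  71→79: 8 bp
  79→92: 13 bp
  92→103: 11 bp
  103→118: 15 bp
  118→126: 8 bp
  126→138: 12 bp
  138→146: 8 bp
  146→159: 13 bp
  159→1 (wrap): 165-159+1 = 7 bp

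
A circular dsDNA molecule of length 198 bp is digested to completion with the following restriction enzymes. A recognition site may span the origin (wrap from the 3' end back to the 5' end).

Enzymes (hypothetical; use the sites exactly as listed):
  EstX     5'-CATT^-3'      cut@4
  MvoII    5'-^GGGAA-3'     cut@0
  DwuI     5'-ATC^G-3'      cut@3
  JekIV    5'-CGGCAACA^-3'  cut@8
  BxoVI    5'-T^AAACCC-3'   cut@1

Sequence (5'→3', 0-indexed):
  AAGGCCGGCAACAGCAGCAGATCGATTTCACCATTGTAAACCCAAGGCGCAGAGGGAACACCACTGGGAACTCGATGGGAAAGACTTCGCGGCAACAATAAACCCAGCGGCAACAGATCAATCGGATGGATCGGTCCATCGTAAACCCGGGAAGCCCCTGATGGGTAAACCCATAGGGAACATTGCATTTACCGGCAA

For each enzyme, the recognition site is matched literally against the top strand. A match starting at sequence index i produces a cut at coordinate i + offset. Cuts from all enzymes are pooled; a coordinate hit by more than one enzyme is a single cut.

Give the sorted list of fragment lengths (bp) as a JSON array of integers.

Scan for sites:
  EstX CATT/4: at [31, 180, 185] ⇒ [35, 184, 189]
  MvoII GGGAA/0: at [53, 65, 76, 148, 175] ⇒ [53, 65, 76, 148, 175]
  DwuI ATCG/3: at [20, 120, 129, 137] ⇒ [23, 123, 132, 140]
  JekIV CGGCAACA/8: at [5, 89, 107] ⇒ [13, 97, 115]
  BxoVI TAAACCC/1: at [36, 98, 141, 165] ⇒ [37, 99, 142, 166]

Pooled cuts: [13, 23, 35, 37, 53, 65, 76, 97, 99, 115, 123, 132, 140, 142, 148, 166, 175, 184, 189]

Fragments:
  13→23: 10 bp
  23→35: 12 bp
  35→37: 2 bp
  37→53: 16 bp
  53→65: 12 bp
  65→76: 11 bp
  76→97: 21 bp
  97→99: 2 bp
  99→115: 16 bp
  115→123: 8 bp
  123→132: 9 bp
  132→140: 8 bp
  140→142: 2 bp
  142→148: 6 bp
  148→166: 18 bp
  166→175: 9 bp
  175→184: 9 bp
  184→189: 5 bp
  189→13 (wrap): 198-189+13 = 22 bp

[2,2,2,5,6,8,8,9,9,9,10,11,12,12,16,16,18,21,22]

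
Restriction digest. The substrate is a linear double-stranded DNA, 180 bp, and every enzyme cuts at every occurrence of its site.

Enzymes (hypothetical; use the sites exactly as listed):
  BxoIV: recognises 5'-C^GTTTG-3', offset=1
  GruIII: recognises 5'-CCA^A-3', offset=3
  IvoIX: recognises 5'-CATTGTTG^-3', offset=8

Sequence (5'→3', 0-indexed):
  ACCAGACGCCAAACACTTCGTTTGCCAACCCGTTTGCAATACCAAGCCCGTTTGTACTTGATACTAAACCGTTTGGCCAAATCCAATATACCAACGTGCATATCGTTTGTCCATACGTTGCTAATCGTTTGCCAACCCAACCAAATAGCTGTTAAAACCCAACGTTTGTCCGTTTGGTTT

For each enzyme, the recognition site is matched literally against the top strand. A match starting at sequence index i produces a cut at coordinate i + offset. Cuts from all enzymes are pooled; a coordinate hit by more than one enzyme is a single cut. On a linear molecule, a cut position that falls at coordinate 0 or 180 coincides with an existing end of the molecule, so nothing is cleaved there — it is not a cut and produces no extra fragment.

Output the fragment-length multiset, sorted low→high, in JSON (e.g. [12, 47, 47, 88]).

[2,4,4,5,5,6,8,8,8,8,8,9,9,11,11,13,18,21,22]

Site scan:
  BxoIV (CGTTTG, off=1): starts [18, 30, 48, 69, 103, 125, 162, 170] → cuts [19, 31, 49, 70, 104, 126, 163, 171]
  GruIII (CCAA, off=3): starts [8, 24, 41, 76, 82, 90, 131, 136, 140, 158] → cuts [11, 27, 44, 79, 85, 93, 134, 139, 143, 161]
  IvoIX (CATTGTTG, off=8): no sites

Pooled cuts: [11, 19, 27, 31, 44, 49, 70, 79, 85, 93, 104, 126, 134, 139, 143, 161, 163, 171]

Fragment lengths:
  [0,11): 11 bp
  [11,19): 8 bp
  [19,27): 8 bp
  [27,31): 4 bp
  [31,44): 13 bp
  [44,49): 5 bp
  [49,70): 21 bp
  [70,79): 9 bp
  [79,85): 6 bp
  [85,93): 8 bp
  [93,104): 11 bp
  [104,126): 22 bp
  [126,134): 8 bp
  [134,139): 5 bp
  [139,143): 4 bp
  [143,161): 18 bp
  [161,163): 2 bp
  [163,171): 8 bp
  [171,180): 9 bp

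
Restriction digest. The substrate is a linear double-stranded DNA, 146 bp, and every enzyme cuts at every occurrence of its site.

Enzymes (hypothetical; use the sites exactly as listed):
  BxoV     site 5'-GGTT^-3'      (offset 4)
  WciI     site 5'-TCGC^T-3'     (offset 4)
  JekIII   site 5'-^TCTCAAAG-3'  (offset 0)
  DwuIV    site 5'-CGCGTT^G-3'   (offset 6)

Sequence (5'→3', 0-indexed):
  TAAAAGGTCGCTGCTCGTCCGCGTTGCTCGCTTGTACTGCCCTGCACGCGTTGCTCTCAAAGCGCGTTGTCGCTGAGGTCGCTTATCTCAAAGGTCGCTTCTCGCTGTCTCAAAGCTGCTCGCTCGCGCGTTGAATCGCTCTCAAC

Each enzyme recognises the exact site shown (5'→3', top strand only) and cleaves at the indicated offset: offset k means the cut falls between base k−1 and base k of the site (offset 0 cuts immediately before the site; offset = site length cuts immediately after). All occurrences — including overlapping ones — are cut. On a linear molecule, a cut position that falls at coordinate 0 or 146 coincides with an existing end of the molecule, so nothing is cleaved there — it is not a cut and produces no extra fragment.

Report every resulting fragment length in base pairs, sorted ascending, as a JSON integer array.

[2,2,3,5,6,7,7,7,9,9,11,13,14,14,16,21]

Per-enzyme occurrences:
  BxoV (GGTT, off=4): no sites
  WciI TCGCT/4: at [7, 27, 69, 78, 94, 101, 119, 135] ⇒ [11, 31, 73, 82, 98, 105, 123, 139]
  JekIII TCTCAAAG/0: at [54, 85, 107] ⇒ [54, 85, 107]
  DwuIV CGCGTTG/6: at [19, 46, 62, 126] ⇒ [25, 52, 68, 132]

All cut coordinates (distinct, sorted): [11, 25, 31, 52, 54, 68, 73, 82, 85, 98, 105, 107, 123, 132, 139]

Fragment lengths:
  [0,11): 11 bp
  [11,25): 14 bp
  [25,31): 6 bp
  [31,52): 21 bp
  [52,54): 2 bp
  [54,68): 14 bp
  [68,73): 5 bp
  [73,82): 9 bp
  [82,85): 3 bp
  [85,98): 13 bp
  [98,105): 7 bp
  [105,107): 2 bp
  [107,123): 16 bp
  [123,132): 9 bp
  [132,139): 7 bp
  [139,146): 7 bp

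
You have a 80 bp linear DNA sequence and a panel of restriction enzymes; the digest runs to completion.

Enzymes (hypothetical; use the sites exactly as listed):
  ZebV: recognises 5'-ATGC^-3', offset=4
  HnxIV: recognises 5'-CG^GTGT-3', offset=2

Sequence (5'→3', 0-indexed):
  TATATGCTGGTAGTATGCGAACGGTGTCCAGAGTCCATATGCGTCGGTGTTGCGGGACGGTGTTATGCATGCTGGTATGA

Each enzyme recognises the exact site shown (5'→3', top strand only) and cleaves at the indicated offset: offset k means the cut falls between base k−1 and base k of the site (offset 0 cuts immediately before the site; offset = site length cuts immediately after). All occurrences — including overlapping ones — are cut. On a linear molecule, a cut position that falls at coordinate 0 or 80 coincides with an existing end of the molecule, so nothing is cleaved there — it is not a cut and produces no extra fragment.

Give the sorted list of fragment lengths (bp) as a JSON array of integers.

[4,4,5,7,8,9,11,13,19]

Per-enzyme occurrences:
  ZebV (ATGC, off=4): starts [3, 14, 38, 64, 68] → cuts [7, 18, 42, 68, 72]
  HnxIV (CGGTGT, off=2): starts [21, 44, 57] → cuts [23, 46, 59]

All cut coordinates (distinct, sorted): [7, 18, 23, 42, 46, 59, 68, 72]

Fragment lengths:
  [0,7): 7 bp
  [7,18): 11 bp
  [18,23): 5 bp
  [23,42): 19 bp
  [42,46): 4 bp
  [46,59): 13 bp
  [59,68): 9 bp
  [68,72): 4 bp
  [72,80): 8 bp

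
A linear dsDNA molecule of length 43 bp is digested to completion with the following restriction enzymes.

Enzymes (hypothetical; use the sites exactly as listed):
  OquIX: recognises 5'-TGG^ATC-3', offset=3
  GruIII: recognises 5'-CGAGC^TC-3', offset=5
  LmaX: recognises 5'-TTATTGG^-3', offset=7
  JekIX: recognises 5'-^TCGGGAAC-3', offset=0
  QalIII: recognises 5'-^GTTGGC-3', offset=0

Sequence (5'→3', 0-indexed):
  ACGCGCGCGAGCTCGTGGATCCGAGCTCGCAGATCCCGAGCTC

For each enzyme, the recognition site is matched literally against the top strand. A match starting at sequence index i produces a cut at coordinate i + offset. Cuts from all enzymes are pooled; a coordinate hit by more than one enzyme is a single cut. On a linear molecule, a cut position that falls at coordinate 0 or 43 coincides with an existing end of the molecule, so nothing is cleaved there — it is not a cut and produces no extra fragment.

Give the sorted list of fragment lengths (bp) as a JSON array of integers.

[2,6,8,12,15]

Site scan:
  OquIX (TGGATC, off=3): starts [15] → cuts [18]
  GruIII (CGAGCTC, off=5): starts [7, 21, 36] → cuts [12, 26, 41]
  LmaX (TTATTGG, off=7): no sites
  JekIX (TCGGGAAC, off=0): no sites
  QalIII (GTTGGC, off=0): no sites

All cut coordinates (distinct, sorted): [12, 18, 26, 41]

Fragments:
  [0,12): 12 bp
  [12,18): 6 bp
  [18,26): 8 bp
  [26,41): 15 bp
  [41,43): 2 bp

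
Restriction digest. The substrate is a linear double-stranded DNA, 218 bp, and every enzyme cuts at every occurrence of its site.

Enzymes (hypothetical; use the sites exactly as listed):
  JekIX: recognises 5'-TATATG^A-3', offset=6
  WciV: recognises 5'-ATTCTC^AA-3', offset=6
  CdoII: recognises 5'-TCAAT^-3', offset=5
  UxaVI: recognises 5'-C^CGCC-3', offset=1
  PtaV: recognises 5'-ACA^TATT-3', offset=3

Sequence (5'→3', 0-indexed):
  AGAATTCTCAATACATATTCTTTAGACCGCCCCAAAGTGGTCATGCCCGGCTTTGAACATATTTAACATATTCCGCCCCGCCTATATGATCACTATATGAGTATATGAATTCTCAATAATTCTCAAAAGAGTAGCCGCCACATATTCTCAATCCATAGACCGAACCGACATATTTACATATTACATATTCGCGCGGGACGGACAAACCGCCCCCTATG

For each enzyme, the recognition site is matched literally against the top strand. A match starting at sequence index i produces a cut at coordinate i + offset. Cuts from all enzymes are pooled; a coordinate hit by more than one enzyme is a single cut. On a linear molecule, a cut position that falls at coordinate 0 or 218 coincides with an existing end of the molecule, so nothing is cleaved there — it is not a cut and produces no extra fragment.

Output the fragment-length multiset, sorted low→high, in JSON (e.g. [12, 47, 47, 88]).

[3,3,3,3,5,5,7,7,7,7,7,8,8,9,9,10,11,11,11,12,18,22,32]

Scan for sites:
  JekIX TATATGA/6: at [82, 93, 101] ⇒ [88, 99, 107]
  WciV ATTCTCAA/6: at [3, 108, 118, 143] ⇒ [9, 114, 124, 149]
  CdoII TCAAT/5: at [7, 112, 147] ⇒ [12, 117, 152]
  UxaVI CCGCC/1: at [26, 72, 77, 134, 206] ⇒ [27, 73, 78, 135, 207]
  PtaV ACATATT/3: at [12, 56, 65, 139, 167, 175, 182] ⇒ [15, 59, 68, 142, 170, 178, 185]

All cut coordinates (distinct, sorted): [9, 12, 15, 27, 59, 68, 73, 78, 88, 99, 107, 114, 117, 124, 135, 142, 149, 152, 170, 178, 185, 207]

Fragment lengths:
  [0,9): 9 bp
  [9,12): 3 bp
  [12,15): 3 bp
  [15,27): 12 bp
  [27,59): 32 bp
  [59,68): 9 bp
  [68,73): 5 bp
  [73,78): 5 bp
  [78,88): 10 bp
  [88,99): 11 bp
  [99,107): 8 bp
  [107,114): 7 bp
  [114,117): 3 bp
  [117,124): 7 bp
  [124,135): 11 bp
  [135,142): 7 bp
  [142,149): 7 bp
  [149,152): 3 bp
  [152,170): 18 bp
  [170,178): 8 bp
  [178,185): 7 bp
  [185,207): 22 bp
  [207,218): 11 bp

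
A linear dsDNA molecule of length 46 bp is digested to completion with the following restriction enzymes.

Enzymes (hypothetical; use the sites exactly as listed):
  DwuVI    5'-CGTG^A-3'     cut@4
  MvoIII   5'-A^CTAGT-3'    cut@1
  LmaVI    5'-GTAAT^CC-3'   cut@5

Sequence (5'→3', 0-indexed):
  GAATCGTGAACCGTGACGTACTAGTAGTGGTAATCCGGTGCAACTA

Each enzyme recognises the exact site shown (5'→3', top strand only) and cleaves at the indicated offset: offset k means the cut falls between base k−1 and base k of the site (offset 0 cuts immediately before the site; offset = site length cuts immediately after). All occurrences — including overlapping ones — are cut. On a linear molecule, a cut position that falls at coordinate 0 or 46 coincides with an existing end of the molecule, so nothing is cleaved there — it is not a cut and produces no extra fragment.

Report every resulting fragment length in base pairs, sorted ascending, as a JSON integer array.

[5,7,8,12,14]

Site scan:
  DwuVI (CGTGA, off=4): starts [4, 11] → cuts [8, 15]
  MvoIII (ACTAGT, off=1): starts [19] → cuts [20]
  LmaVI (GTAATCC, off=5): starts [29] → cuts [34]

Pooled cuts: [8, 15, 20, 34]

Fragment lengths:
  [0,8): 8 bp
  [8,15): 7 bp
  [15,20): 5 bp
  [20,34): 14 bp
  [34,46): 12 bp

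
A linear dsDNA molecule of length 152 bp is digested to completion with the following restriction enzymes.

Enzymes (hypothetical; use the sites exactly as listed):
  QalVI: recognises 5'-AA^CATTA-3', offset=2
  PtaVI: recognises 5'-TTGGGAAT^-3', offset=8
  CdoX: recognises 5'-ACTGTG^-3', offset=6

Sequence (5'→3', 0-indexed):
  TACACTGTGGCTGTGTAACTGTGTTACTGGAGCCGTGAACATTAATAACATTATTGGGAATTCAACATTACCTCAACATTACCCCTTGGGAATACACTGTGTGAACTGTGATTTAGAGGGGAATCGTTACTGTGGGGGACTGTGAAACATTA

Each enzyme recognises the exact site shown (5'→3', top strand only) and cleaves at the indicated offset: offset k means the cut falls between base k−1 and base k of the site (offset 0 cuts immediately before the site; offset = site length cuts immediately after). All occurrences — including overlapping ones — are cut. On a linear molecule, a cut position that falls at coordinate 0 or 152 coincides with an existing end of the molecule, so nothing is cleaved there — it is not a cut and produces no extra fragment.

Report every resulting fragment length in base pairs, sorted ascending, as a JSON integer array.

Scan for sites:
  QalVI AACATTA/2: at [37, 46, 63, 74, 145] ⇒ [39, 48, 65, 76, 147]
  PtaVI TTGGGAAT/8: at [53, 85] ⇒ [61, 93]
  CdoX ACTGTG/6: at [3, 17, 95, 104, 128, 138] ⇒ [9, 23, 101, 110, 134, 144]

All cut coordinates (distinct, sorted): [9, 23, 39, 48, 61, 65, 76, 93, 101, 110, 134, 144, 147]

Fragment lengths:
  [0,9): 9 bp
  [9,23): 14 bp
  [23,39): 16 bp
  [39,48): 9 bp
  [48,61): 13 bp
  [61,65): 4 bp
  [65,76): 11 bp
  [76,93): 17 bp
  [93,101): 8 bp
  [101,110): 9 bp
  [110,134): 24 bp
  [134,144): 10 bp
  [144,147): 3 bp
  [147,152): 5 bp

[3,4,5,8,9,9,9,10,11,13,14,16,17,24]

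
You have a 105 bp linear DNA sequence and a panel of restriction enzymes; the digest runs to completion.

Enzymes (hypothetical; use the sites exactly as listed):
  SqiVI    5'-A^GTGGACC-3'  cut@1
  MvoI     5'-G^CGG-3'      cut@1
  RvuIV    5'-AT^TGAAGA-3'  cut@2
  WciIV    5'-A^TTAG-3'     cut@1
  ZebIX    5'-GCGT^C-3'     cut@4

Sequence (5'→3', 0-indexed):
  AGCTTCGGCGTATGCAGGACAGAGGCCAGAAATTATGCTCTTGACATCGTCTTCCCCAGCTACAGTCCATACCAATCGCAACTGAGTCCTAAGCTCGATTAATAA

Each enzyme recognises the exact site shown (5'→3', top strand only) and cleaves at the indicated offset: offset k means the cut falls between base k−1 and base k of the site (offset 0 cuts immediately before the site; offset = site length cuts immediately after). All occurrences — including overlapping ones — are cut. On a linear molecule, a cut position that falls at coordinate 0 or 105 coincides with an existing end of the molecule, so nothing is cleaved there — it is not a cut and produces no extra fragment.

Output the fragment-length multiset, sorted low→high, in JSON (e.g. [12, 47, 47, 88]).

[105]

Site scan:
  SqiVI (AGTGGACC, off=1): no sites
  MvoI (GCGG, off=1): no sites
  RvuIV (ATTGAAGA, off=2): no sites
  WciIV (ATTAG, off=1): no sites
  ZebIX (GCGTC, off=4): no sites

Pooled cuts: ∅

Fragment lengths:
  no cuts → one linear fragment of 105 bp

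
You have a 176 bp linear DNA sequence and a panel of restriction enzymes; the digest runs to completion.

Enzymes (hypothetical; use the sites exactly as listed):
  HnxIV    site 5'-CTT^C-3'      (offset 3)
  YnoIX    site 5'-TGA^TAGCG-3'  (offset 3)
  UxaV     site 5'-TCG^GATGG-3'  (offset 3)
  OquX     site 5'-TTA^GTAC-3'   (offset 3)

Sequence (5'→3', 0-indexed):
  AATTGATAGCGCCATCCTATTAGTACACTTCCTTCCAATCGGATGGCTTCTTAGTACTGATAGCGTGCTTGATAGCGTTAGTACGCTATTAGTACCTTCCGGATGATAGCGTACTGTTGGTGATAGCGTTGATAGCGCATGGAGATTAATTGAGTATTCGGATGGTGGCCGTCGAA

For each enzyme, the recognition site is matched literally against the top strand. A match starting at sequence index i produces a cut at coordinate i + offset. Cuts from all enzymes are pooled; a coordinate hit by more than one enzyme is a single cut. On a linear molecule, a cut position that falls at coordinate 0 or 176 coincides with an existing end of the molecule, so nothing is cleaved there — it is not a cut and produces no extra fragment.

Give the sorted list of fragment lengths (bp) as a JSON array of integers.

[4,4,6,7,7,7,8,8,8,8,9,11,12,16,16,17,28]

Scan for sites:
  HnxIV CTTC/3: at [27, 31, 46, 95] ⇒ [30, 34, 49, 98]
  YnoIX TGATAGCG/3: at [3, 57, 69, 103, 120, 129] ⇒ [6, 60, 72, 106, 123, 132]
  UxaV TCGGATGG/3: at [38, 157] ⇒ [41, 160]
  OquX TTAGTAC/3: at [19, 50, 77, 88] ⇒ [22, 53, 80, 91]

All cut coordinates (distinct, sorted): [6, 22, 30, 34, 41, 49, 53, 60, 72, 80, 91, 98, 106, 123, 132, 160]

Fragment lengths:
  [0,6): 6 bp
  [6,22): 16 bp
  [22,30): 8 bp
  [30,34): 4 bp
  [34,41): 7 bp
  [41,49): 8 bp
  [49,53): 4 bp
  [53,60): 7 bp
  [60,72): 12 bp
  [72,80): 8 bp
  [80,91): 11 bp
  [91,98): 7 bp
  [98,106): 8 bp
  [106,123): 17 bp
  [123,132): 9 bp
  [132,160): 28 bp
  [160,176): 16 bp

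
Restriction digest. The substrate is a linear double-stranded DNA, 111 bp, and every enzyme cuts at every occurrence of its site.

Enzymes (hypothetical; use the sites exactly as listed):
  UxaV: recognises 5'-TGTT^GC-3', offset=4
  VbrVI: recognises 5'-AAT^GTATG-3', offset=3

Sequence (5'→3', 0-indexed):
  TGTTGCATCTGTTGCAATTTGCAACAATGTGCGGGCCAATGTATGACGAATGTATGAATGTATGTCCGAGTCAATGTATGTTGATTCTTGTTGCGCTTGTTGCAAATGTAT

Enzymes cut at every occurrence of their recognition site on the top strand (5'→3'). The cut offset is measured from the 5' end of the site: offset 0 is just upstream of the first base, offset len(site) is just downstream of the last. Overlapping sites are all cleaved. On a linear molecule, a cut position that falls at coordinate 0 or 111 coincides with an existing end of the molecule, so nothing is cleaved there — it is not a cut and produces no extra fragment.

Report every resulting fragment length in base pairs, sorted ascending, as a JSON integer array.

Scan for sites:
  UxaV TGTTGC/4: at [0, 9, 88, 97] ⇒ [4, 13, 92, 101]
  VbrVI AATGTATG/3: at [37, 48, 56, 72] ⇒ [40, 51, 59, 75]

Pooled cuts: [4, 13, 40, 51, 59, 75, 92, 101]

Fragment lengths:
  [0,4): 4 bp
  [4,13): 9 bp
  [13,40): 27 bp
  [40,51): 11 bp
  [51,59): 8 bp
  [59,75): 16 bp
  [75,92): 17 bp
  [92,101): 9 bp
  [101,111): 10 bp

[4,8,9,9,10,11,16,17,27]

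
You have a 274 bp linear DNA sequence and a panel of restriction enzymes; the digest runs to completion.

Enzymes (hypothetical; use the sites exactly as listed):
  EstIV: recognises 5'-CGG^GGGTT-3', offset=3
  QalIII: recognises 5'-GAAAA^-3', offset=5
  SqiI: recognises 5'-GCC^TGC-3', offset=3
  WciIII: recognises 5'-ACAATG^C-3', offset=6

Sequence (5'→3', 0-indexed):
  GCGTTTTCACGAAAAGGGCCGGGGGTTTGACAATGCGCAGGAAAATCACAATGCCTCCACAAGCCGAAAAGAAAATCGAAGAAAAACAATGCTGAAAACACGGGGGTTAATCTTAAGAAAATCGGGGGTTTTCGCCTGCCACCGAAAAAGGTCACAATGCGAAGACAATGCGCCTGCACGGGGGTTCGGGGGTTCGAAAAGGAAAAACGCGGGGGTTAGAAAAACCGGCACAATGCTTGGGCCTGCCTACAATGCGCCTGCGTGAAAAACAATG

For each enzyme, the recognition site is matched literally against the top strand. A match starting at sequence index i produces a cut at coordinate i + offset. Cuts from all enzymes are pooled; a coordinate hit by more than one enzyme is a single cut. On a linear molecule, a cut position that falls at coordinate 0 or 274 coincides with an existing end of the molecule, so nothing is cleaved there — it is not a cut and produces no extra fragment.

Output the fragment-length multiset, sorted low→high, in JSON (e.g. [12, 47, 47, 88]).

Scan for sites:
  EstIV CGGGGGTT/3: at [19, 100, 122, 178, 186, 209] ⇒ [22, 103, 125, 181, 189, 212]
  QalIII GAAAA/5: at [10, 40, 65, 70, 80, 93, 116, 143, 195, 201, 218, 263] ⇒ [15, 45, 70, 75, 85, 98, 121, 148, 200, 206, 223, 268]
  SqiI GCCTGC/3: at [133, 171, 240, 255] ⇒ [136, 174, 243, 258]
  WciIII ACAATGC/6: at [29, 47, 85, 153, 164, 229, 248] ⇒ [35, 53, 91, 159, 170, 235, 254]

Pooled cuts: [15, 22, 35, 45, 53, 70, 75, 85, 91, 98, 103, 121, 125, 136, 148, 159, 170, 174, 181, 189, 200, 206, 212, 223, 235, 243, 254, 258, 268]

Fragments:
  [0,15): 15 bp
  [15,22): 7 bp
  [22,35): 13 bp
  [35,45): 10 bp
  [45,53): 8 bp
  [53,70): 17 bp
  [70,75): 5 bp
  [75,85): 10 bp
  [85,91): 6 bp
  [91,98): 7 bp
  [98,103): 5 bp
  [103,121): 18 bp
  [121,125): 4 bp
  [125,136): 11 bp
  [136,148): 12 bp
  [148,159): 11 bp
  [159,170): 11 bp
  [170,174): 4 bp
  [174,181): 7 bp
  [181,189): 8 bp
  [189,200): 11 bp
  [200,206): 6 bp
  [206,212): 6 bp
  [212,223): 11 bp
  [223,235): 12 bp
  [235,243): 8 bp
  [243,254): 11 bp
  [254,258): 4 bp
  [258,268): 10 bp
  [268,274): 6 bp

[4,4,4,5,5,6,6,6,6,7,7,7,8,8,8,10,10,10,11,11,11,11,11,11,12,12,13,15,17,18]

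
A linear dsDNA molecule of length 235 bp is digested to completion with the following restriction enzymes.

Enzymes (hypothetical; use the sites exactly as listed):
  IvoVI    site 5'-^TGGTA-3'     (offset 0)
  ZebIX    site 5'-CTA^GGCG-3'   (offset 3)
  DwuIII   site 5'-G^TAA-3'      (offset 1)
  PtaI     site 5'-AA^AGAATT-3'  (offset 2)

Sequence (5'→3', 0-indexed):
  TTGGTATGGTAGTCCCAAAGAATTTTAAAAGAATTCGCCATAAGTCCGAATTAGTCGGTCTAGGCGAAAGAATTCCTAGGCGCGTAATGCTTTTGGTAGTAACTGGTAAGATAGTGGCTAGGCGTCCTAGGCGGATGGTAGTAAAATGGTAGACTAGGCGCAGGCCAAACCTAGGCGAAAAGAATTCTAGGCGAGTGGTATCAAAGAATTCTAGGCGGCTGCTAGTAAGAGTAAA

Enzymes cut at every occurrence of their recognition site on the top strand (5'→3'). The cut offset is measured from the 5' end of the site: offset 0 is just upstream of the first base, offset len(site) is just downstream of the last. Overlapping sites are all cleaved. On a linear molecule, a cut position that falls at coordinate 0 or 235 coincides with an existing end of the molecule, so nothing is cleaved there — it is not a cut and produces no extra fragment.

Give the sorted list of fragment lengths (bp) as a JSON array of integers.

[1,3,4,4,5,5,6,6,6,6,6,6,6,7,9,9,9,9,9,10,10,11,12,12,14,17,33]

Per-enzyme occurrences:
  IvoVI (TGGTA, off=0): starts [1, 6, 93, 103, 135, 146, 195] → cuts [1, 6, 93, 103, 135, 146, 195]
  ZebIX (CTAGGCG, off=3): starts [59, 75, 117, 126, 153, 170, 186, 210] → cuts [62, 78, 120, 129, 156, 173, 189, 213]
  DwuIII (GTAA, off=1): starts [83, 98, 105, 140, 224, 230] → cuts [84, 99, 106, 141, 225, 231]
  PtaI (AAAGAATT, off=2): starts [16, 27, 66, 178, 202] → cuts [18, 29, 68, 180, 204]

Pooled cuts: [1, 6, 18, 29, 62, 68, 78, 84, 93, 99, 103, 106, 120, 129, 135, 141, 146, 156, 173, 180, 189, 195, 204, 213, 225, 231]

Fragments:
  [0,1): 1 bp
  [1,6): 5 bp
  [6,18): 12 bp
  [18,29): 11 bp
  [29,62): 33 bp
  [62,68): 6 bp
  [68,78): 10 bp
  [78,84): 6 bp
  [84,93): 9 bp
  [93,99): 6 bp
  [99,103): 4 bp
  [103,106): 3 bp
  [106,120): 14 bp
  [120,129): 9 bp
  [129,135): 6 bp
  [135,141): 6 bp
  [141,146): 5 bp
  [146,156): 10 bp
  [156,173): 17 bp
  [173,180): 7 bp
  [180,189): 9 bp
  [189,195): 6 bp
  [195,204): 9 bp
  [204,213): 9 bp
  [213,225): 12 bp
  [225,231): 6 bp
  [231,235): 4 bp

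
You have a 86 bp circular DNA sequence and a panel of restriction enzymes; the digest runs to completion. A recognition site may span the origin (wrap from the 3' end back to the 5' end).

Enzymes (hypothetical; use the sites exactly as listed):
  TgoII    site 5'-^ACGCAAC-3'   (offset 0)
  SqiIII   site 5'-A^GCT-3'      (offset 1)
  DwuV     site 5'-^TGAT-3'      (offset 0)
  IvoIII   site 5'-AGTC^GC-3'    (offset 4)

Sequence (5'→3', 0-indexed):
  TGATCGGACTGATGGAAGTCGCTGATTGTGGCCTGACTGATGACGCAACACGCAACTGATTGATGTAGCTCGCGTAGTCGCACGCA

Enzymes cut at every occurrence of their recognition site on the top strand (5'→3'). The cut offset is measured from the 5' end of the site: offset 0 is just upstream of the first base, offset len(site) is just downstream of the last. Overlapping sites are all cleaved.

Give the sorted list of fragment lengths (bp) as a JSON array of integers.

[2,4,5,7,7,7,7,9,11,12,15]

Per-enzyme occurrences:
  TgoII (ACGCAAC, off=0): starts [42, 49] → cuts [42, 49]
  SqiIII (AGCT, off=1): starts [66] → cuts [67]
  DwuV (TGAT, off=0): starts [0, 9, 22, 37, 56, 60] → cuts [0, 9, 22, 37, 56, 60]
  IvoIII (AGTCGC, off=4): starts [16, 75] → cuts [20, 79]

All cut coordinates (distinct, sorted): [0, 9, 20, 22, 37, 42, 49, 56, 60, 67, 79]

Fragment lengths:
  0→9: 9 bp
  9→20: 11 bp
  20→22: 2 bp
  22→37: 15 bp
  37→42: 5 bp
  42→49: 7 bp
  49→56: 7 bp
  56→60: 4 bp
  60→67: 7 bp
  67→79: 12 bp
  79→0 (wrap): 86-79+0 = 7 bp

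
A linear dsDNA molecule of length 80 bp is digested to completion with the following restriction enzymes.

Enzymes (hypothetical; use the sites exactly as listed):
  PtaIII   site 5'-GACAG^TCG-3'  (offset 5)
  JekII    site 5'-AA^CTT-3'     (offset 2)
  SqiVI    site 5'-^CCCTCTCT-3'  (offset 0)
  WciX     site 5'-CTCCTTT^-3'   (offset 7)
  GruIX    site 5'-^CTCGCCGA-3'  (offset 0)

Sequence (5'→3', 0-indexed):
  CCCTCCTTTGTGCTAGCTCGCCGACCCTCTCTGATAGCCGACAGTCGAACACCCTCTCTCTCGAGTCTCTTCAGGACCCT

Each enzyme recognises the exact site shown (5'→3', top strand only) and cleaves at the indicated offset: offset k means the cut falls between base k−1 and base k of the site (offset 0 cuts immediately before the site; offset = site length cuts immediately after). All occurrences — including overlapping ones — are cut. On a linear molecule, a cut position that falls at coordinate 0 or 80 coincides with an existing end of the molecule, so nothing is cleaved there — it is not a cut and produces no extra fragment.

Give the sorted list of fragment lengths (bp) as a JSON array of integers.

Site scan:
  PtaIII GACAGTCG/5: at [39] ⇒ [44]
  JekII (AACTT, off=2): no sites
  SqiVI CCCTCTCT/0: at [24, 51] ⇒ [24, 51]
  WciX CTCCTTT/7: at [2] ⇒ [9]
  GruIX CTCGCCGA/0: at [16] ⇒ [16]

Pooled cuts: [9, 16, 24, 44, 51]

Fragments:
  [0,9): 9 bp
  [9,16): 7 bp
  [16,24): 8 bp
  [24,44): 20 bp
  [44,51): 7 bp
  [51,80): 29 bp

[7,7,8,9,20,29]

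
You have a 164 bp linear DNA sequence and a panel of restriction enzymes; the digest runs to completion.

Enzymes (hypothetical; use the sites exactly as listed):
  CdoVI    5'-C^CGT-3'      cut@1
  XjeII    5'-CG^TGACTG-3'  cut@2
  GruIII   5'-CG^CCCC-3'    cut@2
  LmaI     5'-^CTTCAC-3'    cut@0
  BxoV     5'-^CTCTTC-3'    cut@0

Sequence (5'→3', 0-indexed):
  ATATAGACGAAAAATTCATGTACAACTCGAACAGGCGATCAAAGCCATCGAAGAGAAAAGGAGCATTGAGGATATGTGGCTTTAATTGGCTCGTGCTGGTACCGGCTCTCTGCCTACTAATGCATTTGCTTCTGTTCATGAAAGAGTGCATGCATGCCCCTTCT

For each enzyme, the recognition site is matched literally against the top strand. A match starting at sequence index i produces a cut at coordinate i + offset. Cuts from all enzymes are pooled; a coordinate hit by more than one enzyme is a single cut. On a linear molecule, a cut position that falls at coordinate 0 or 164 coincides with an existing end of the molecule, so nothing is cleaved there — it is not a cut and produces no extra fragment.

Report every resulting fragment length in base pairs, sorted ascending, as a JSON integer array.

[164]

Per-enzyme occurrences:
  CdoVI (CCGT, off=1): no sites
  XjeII (CGTGACTG, off=2): no sites
  GruIII (CGCCCC, off=2): no sites
  LmaI (CTTCAC, off=0): no sites
  BxoV (CTCTTC, off=0): no sites

All cut coordinates (distinct, sorted): ∅

Fragment lengths:
  no cuts → one linear fragment of 164 bp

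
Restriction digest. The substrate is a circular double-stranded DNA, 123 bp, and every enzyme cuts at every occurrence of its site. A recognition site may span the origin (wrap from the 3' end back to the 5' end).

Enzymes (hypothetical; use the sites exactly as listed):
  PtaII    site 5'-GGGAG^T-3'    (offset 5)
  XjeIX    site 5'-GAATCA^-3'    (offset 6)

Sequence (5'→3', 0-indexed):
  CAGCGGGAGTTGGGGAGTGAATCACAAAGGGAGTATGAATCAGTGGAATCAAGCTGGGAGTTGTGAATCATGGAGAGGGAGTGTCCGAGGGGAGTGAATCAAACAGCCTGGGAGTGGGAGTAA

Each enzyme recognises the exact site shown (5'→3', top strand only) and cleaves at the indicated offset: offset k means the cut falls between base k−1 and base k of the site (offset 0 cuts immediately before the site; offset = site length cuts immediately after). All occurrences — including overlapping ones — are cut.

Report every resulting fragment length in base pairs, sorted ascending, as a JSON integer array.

Site scan:
  PtaII (GGGAGT, off=5): starts [4, 12, 28, 55, 76, 89, 109, 115] → cuts [9, 17, 33, 60, 81, 94, 114, 120]
  XjeIX (GAATCA, off=6): starts [18, 36, 45, 64, 95] → cuts [24, 42, 51, 70, 101]

All cut coordinates (distinct, sorted): [9, 17, 24, 33, 42, 51, 60, 70, 81, 94, 101, 114, 120]

Fragment lengths:
  9→17: 8 bp
  17→24: 7 bp
  24→33: 9 bp
  33→42: 9 bp
  42→51: 9 bp
  51→60: 9 bp
  60→70: 10 bp
  70→81: 11 bp
  81→94: 13 bp
  94→101: 7 bp
  101→114: 13 bp
  114→120: 6 bp
  120→9 (wrap): 123-120+9 = 12 bp

[6,7,7,8,9,9,9,9,10,11,12,13,13]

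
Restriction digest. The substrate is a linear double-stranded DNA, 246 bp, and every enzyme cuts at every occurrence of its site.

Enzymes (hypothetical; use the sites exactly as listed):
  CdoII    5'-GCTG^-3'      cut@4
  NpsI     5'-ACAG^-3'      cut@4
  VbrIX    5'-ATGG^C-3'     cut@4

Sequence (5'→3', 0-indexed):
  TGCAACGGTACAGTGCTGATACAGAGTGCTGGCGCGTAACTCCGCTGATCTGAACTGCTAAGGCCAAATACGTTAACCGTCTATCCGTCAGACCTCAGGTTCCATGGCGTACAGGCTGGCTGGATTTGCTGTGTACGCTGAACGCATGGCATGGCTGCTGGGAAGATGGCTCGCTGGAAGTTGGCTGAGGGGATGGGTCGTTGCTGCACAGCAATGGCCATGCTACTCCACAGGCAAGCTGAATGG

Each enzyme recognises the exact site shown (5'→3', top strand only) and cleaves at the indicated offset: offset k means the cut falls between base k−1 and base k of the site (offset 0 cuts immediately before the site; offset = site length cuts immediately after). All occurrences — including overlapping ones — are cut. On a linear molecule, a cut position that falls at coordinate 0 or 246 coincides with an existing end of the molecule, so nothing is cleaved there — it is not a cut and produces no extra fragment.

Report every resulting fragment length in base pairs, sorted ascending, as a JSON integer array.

[3,3,4,4,5,5,5,5,6,6,7,7,7,8,9,9,9,9,11,13,16,16,19,60]

Per-enzyme occurrences:
  CdoII GCTG/4: at [14, 27, 43, 114, 118, 127, 136, 153, 156, 172, 183, 202, 237] ⇒ [18, 31, 47, 118, 122, 131, 140, 157, 160, 176, 187, 206, 241]
  NpsI ACAG/4: at [9, 20, 110, 207, 229] ⇒ [13, 24, 114, 211, 233]
  VbrIX ATGGC/4: at [103, 145, 150, 165, 213] ⇒ [107, 149, 154, 169, 217]

Pooled cuts: [13, 18, 24, 31, 47, 107, 114, 118, 122, 131, 140, 149, 154, 157, 160, 169, 176, 187, 206, 211, 217, 233, 241]

Fragments:
  [0,13): 13 bp
  [13,18): 5 bp
  [18,24): 6 bp
  [24,31): 7 bp
  [31,47): 16 bp
  [47,107): 60 bp
  [107,114): 7 bp
  [114,118): 4 bp
  [118,122): 4 bp
  [122,131): 9 bp
  [131,140): 9 bp
  [140,149): 9 bp
  [149,154): 5 bp
  [154,157): 3 bp
  [157,160): 3 bp
  [160,169): 9 bp
  [169,176): 7 bp
  [176,187): 11 bp
  [187,206): 19 bp
  [206,211): 5 bp
  [211,217): 6 bp
  [217,233): 16 bp
  [233,241): 8 bp
  [241,246): 5 bp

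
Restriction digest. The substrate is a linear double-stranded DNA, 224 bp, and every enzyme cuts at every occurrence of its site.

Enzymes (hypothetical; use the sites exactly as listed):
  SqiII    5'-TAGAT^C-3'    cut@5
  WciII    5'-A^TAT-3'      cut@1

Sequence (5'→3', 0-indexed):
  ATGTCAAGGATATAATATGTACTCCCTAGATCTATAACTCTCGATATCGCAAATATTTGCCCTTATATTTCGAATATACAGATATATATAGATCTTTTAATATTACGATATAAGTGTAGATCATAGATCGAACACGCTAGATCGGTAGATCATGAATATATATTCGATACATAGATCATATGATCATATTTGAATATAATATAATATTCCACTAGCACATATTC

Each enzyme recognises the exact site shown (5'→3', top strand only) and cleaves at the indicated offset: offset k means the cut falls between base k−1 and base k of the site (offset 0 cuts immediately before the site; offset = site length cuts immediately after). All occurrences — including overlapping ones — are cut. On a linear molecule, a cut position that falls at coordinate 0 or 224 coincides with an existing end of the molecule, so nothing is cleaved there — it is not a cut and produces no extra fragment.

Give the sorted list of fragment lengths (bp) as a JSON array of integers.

[2,2,2,2,2,5,5,5,5,6,7,7,7,8,8,8,8,8,9,9,10,12,13,13,14,15,16,16]

Per-enzyme occurrences:
  SqiII TAGATC/5: at [26, 88, 116, 123, 137, 145, 171] ⇒ [31, 93, 121, 128, 142, 150, 176]
  WciII ATAT/1: at [9, 14, 43, 52, 64, 73, 81, 83, 85, 99, 107, 155, 157, 159, 177, 185, 193, 198, 203, 218] ⇒ [10, 15, 44, 53, 65, 74, 82, 84, 86, 100, 108, 156, 158, 160, 178, 186, 194, 199, 204, 219]

All cut coordinates (distinct, sorted): [10, 15, 31, 44, 53, 65, 74, 82, 84, 86, 93, 100, 108, 121, 128, 142, 150, 156, 158, 160, 176, 178, 186, 194, 199, 204, 219]

Fragment lengths:
  [0,10): 10 bp
  [10,15): 5 bp
  [15,31): 16 bp
  [31,44): 13 bp
  [44,53): 9 bp
  [53,65): 12 bp
  [65,74): 9 bp
  [74,82): 8 bp
  [82,84): 2 bp
  [84,86): 2 bp
  [86,93): 7 bp
  [93,100): 7 bp
  [100,108): 8 bp
  [108,121): 13 bp
  [121,128): 7 bp
  [128,142): 14 bp
  [142,150): 8 bp
  [150,156): 6 bp
  [156,158): 2 bp
  [158,160): 2 bp
  [160,176): 16 bp
  [176,178): 2 bp
  [178,186): 8 bp
  [186,194): 8 bp
  [194,199): 5 bp
  [199,204): 5 bp
  [204,219): 15 bp
  [219,224): 5 bp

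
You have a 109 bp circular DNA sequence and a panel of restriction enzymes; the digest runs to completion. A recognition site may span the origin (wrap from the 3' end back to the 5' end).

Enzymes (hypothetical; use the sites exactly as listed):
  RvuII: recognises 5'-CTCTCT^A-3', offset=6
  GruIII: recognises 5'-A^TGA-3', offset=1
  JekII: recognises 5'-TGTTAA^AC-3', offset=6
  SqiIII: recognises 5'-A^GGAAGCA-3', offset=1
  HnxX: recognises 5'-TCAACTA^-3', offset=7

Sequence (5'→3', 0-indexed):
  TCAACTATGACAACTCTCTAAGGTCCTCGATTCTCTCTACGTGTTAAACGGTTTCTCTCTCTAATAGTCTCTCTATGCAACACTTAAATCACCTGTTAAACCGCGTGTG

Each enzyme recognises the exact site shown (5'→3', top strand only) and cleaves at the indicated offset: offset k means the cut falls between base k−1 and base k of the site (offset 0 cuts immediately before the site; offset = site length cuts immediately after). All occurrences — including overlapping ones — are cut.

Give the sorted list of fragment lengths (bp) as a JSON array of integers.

[9,12,12,15,17,19,25]

Site scan:
  RvuII CTCTCTA/6: at [13, 32, 56, 68] ⇒ [19, 38, 62, 74]
  GruIII ATGA/1: at [6] ⇒ [7]
  JekII TGTTAAAC/6: at [41, 93] ⇒ [47, 99]
  SqiIII (AGGAAGCA, off=1): no sites
  HnxX TCAACTA/7: at [0] ⇒ [7]

All cut coordinates (distinct, sorted): [7, 19, 38, 47, 62, 74, 99]

Fragment lengths:
  7→19: 12 bp
  19→38: 19 bp
  38→47: 9 bp
  47→62: 15 bp
  62→74: 12 bp
  74→99: 25 bp
  99→7 (wrap): 109-99+7 = 17 bp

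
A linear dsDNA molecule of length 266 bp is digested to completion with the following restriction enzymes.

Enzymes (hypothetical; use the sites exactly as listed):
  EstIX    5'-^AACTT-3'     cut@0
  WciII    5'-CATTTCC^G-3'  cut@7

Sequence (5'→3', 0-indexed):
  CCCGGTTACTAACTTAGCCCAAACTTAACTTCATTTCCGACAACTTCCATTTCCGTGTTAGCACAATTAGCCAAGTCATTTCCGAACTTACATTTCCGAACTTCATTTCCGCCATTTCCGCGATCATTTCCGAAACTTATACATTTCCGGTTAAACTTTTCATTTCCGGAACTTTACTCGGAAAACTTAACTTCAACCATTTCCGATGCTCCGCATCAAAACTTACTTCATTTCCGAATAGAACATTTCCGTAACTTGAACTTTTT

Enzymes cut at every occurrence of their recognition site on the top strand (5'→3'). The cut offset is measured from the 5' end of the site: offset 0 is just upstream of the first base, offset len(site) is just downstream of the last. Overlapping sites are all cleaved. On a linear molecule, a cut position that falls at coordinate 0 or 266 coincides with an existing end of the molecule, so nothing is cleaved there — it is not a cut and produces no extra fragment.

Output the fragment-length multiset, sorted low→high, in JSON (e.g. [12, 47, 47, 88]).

[1,1,2,2,2,3,5,5,5,6,8,9,10,11,12,12,12,13,13,14,14,15,15,15,16,16,29]

Scan for sites:
  EstIX AACTT/0: at [10, 21, 26, 41, 84, 98, 133, 153, 169, 183, 188, 219, 252, 258] ⇒ [10, 21, 26, 41, 84, 98, 133, 153, 169, 183, 188, 219, 252, 258]
  WciII CATTTCCG/7: at [31, 47, 76, 90, 103, 112, 124, 141, 160, 197, 228, 243] ⇒ [38, 54, 83, 97, 110, 119, 131, 148, 167, 204, 235, 250]

Pooled cuts: [10, 21, 26, 38, 41, 54, 83, 84, 97, 98, 110, 119, 131, 133, 148, 153, 167, 169, 183, 188, 204, 219, 235, 250, 252, 258]

Fragment lengths:
  [0,10): 10 bp
  [10,21): 11 bp
  [21,26): 5 bp
  [26,38): 12 bp
  [38,41): 3 bp
  [41,54): 13 bp
  [54,83): 29 bp
  [83,84): 1 bp
  [84,97): 13 bp
  [97,98): 1 bp
  [98,110): 12 bp
  [110,119): 9 bp
  [119,131): 12 bp
  [131,133): 2 bp
  [133,148): 15 bp
  [148,153): 5 bp
  [153,167): 14 bp
  [167,169): 2 bp
  [169,183): 14 bp
  [183,188): 5 bp
  [188,204): 16 bp
  [204,219): 15 bp
  [219,235): 16 bp
  [235,250): 15 bp
  [250,252): 2 bp
  [252,258): 6 bp
  [258,266): 8 bp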